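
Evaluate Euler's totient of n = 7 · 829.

φ(7) = 7 − 1 = 6.
φ(829) = 829 − 1 = 828.
Since φ is multiplicative, φ(5803) = 6 · 828 = 4968.

4968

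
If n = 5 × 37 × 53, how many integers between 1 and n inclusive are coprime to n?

φ(9805) = 9805 · (1 − 1/5) · (1 − 1/37) · (1 − 1/53)
       = 9805 · 7488/9805 = 7488.

7488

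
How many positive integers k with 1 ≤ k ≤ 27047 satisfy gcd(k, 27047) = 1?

24192

27047 = 17 · 37 · 43.
φ(27047) = 27047 · (1 − 1/17) · (1 − 1/37) · (1 − 1/43)
       = 27047 · 24192/27047 = 24192.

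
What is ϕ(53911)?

43680

Prime factorization: 53911 = 11 · 13**2 · 29.
φ(53911) = 53911 · (1 − 1/11) · (1 − 1/13) · (1 − 1/29)
       = 53911 · 3360/4147 = 43680.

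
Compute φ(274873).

228096

Prime factorization: 274873 = 17 × 19 × 23 × 37.
φ(274873) = 274873 · (1 − 1/17) · (1 − 1/19) · (1 − 1/23) · (1 − 1/37)
       = 274873 · 228096/274873 = 228096.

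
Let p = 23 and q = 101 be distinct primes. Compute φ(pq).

For distinct primes, φ(pq) = (p−1)(q−1) = 22 × 100 = 2200.

2200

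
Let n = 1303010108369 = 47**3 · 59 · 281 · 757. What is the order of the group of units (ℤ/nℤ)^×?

1247559788160

φ(1303010108369) = 1303010108369 · (1 − 1/47) · (1 − 1/59) · (1 − 1/281) · (1 − 1/757)
       = 1303010108369 · 564762240/589864241 = 1247559788160.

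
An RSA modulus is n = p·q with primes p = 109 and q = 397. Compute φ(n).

φ(pq) = (p−1)(q−1) = 108 · 396 = 42768.

42768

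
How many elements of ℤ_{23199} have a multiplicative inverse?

12960

Factor 23199: 23199 = 3 · 11 · 19 · 37.
φ(3) = 3 − 1 = 2.
φ(11) = 11 − 1 = 10.
φ(19) = 19 − 1 = 18.
φ(37) = 37 − 1 = 36.
Since φ is multiplicative, φ(23199) = 2 · 10 · 18 · 36 = 12960.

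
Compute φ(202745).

147840

202745 = 5 * 23 * 41 * 43.
φ(5) = 5 − 1 = 4.
φ(23) = 23 − 1 = 22.
φ(41) = 41 − 1 = 40.
φ(43) = 43 − 1 = 42.
Multiply: 4 · 22 · 40 · 42 = 147840.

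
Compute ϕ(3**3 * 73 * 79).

φ(155709) = 155709 · (1 − 1/3) · (1 − 1/73) · (1 − 1/79)
       = 155709 · 11232/17301 = 101088.

101088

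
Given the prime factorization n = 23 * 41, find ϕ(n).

φ(23) = 23 − 1 = 22.
φ(41) = 41 − 1 = 40.
Multiply: 22 · 40 = 880.

880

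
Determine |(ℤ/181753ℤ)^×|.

144000

Factor 181753: 181753 = 11 · 13 · 31 · 41.
φ(181753) = 181753 · (1 − 1/11) · (1 − 1/13) · (1 − 1/31) · (1 − 1/41)
       = 181753 · 144000/181753 = 144000.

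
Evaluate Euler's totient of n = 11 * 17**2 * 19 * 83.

4014720

φ(5013283) = 5013283 · (1 − 1/11) · (1 − 1/17) · (1 − 1/19) · (1 − 1/83)
       = 5013283 · 236160/294899 = 4014720.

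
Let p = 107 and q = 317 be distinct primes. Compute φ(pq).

φ(pq) = (p−1)(q−1) = 106 · 316 = 33496.

33496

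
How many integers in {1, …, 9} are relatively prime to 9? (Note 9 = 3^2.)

6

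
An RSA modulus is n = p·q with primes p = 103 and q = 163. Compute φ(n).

16524

φ(pq) = (p−1)(q−1) = 102 · 162 = 16524.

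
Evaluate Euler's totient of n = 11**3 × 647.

φ(861157) = 861157 · (1 − 1/11) · (1 − 1/647)
       = 861157 · 6460/7117 = 781660.

781660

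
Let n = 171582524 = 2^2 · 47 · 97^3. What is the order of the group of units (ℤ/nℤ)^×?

83100288

φ(171582524) = 171582524 · (1 − 1/2) · (1 − 1/47) · (1 − 1/97)
       = 171582524 · 4416/9118 = 83100288.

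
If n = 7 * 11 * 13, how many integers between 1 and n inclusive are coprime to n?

720

φ(1001) = 1001 · (1 − 1/7) · (1 − 1/11) · (1 − 1/13)
       = 1001 · 720/1001 = 720.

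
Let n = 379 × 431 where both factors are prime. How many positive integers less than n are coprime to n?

162540

φ(379) = 379 − 1 = 378.
φ(431) = 431 − 1 = 430.
Multiply: 378 · 430 = 162540.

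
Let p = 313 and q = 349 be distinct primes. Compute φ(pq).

108576

For distinct primes, φ(pq) = (p−1)(q−1) = 312 × 348 = 108576.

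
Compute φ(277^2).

76452

φ(76729) = 76729 · (1 − 1/277)
       = 76729 · 276/277 = 76452.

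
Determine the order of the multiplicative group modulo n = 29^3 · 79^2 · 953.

138137842752

φ(145057796797) = 145057796797 · (1 − 1/29) · (1 − 1/79) · (1 − 1/953)
       = 145057796797 · 2079168/2183323 = 138137842752.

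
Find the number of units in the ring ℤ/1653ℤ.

1653 = 3 × 19 × 29.
φ(1653) = 1653 · (1 − 1/3) · (1 − 1/19) · (1 − 1/29)
       = 1653 · 1008/1653 = 1008.

1008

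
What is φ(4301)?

3520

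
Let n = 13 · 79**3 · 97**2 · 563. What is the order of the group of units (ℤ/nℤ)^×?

φ(33952869917369) = 33952869917369 · (1 − 1/13) · (1 − 1/79) · (1 − 1/97) · (1 − 1/563)
       = 33952869917369 · 50499072/56085497 = 30570976710144.

30570976710144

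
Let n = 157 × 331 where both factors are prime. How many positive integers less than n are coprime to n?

51480

φ(51967) = 51967 · (1 − 1/157) · (1 − 1/331)
       = 51967 · 51480/51967 = 51480.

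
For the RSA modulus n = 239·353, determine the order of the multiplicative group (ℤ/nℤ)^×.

For distinct primes, φ(pq) = (p−1)(q−1) = 238 × 352 = 83776.

83776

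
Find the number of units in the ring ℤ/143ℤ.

First factor: 143 = 11 · 13.
φ(11) = 11 − 1 = 10.
φ(13) = 13 − 1 = 12.
φ(143) = 10 × 12 = 120.

120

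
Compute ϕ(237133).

193536

First factor: 237133 = 13 * 17 * 29 * 37.
φ(237133) = 237133 · (1 − 1/13) · (1 − 1/17) · (1 − 1/29) · (1 − 1/37)
       = 237133 · 193536/237133 = 193536.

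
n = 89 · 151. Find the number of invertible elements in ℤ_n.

13200

φ(89) = 89 − 1 = 88.
φ(151) = 151 − 1 = 150.
Multiply: 88 · 150 = 13200.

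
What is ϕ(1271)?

First factor: 1271 = 31 × 41.
φ(31) = 31 − 1 = 30.
φ(41) = 41 − 1 = 40.
φ(1271) = 30 × 40 = 1200.

1200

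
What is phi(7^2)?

φ(49) = 49 · (1 − 1/7)
       = 49 · 6/7 = 42.

42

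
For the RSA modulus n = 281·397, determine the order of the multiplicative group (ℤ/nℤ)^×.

110880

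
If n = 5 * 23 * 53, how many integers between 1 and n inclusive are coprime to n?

4576

φ(5) = 5 − 1 = 4.
φ(23) = 23 − 1 = 22.
φ(53) = 53 − 1 = 52.
Since φ is multiplicative, φ(6095) = 4 · 22 · 52 = 4576.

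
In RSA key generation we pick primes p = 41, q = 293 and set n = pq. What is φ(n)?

φ(12013) = 12013 · (1 − 1/41) · (1 − 1/293)
       = 12013 · 11680/12013 = 11680.

11680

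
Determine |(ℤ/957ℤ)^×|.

Factor 957: 957 = 3 * 11 * 29.
φ(957) = 957 · (1 − 1/3) · (1 − 1/11) · (1 − 1/29)
       = 957 · 560/957 = 560.

560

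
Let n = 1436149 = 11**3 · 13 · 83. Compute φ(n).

φ(11^3) = 11^3 − 11^2 = 1331 − 121 = 1210.
φ(13) = 13 − 1 = 12.
φ(83) = 83 − 1 = 82.
φ(1436149) = 1210 × 12 × 82 = 1190640.

1190640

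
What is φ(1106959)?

Prime factorization: 1106959 = 7^2 · 19 · 29 · 41.
φ(1106959) = 1106959 · (1 − 1/7) · (1 − 1/19) · (1 − 1/29) · (1 − 1/41)
       = 1106959 · 120960/158137 = 846720.

846720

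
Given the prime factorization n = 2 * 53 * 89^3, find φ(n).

φ(74726714) = 74726714 · (1 − 1/2) · (1 − 1/53) · (1 − 1/89)
       = 74726714 · 4576/9434 = 36246496.

36246496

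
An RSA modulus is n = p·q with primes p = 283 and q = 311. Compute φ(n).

φ(n) = (p − 1)(q − 1) = (283−1)(311−1) = 282·310 = 87420.

87420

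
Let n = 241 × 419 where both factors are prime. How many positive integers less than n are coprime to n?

φ(pq) = (p−1)(q−1) = 240 · 418 = 100320.

100320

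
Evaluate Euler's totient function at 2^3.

φ(8) = 8 · (1 − 1/2)
       = 8 · 1/2 = 4.

4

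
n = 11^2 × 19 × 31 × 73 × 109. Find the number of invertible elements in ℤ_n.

φ(11^2) = 11^2 − 11^1 = 121 − 11 = 110.
φ(19) = 19 − 1 = 18.
φ(31) = 31 − 1 = 30.
φ(73) = 73 − 1 = 72.
φ(109) = 109 − 1 = 108.
φ(567087433) = 110 × 18 × 30 × 72 × 108 = 461894400.

461894400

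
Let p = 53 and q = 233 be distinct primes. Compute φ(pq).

12064

φ(12349) = 12349 · (1 − 1/53) · (1 − 1/233)
       = 12349 · 12064/12349 = 12064.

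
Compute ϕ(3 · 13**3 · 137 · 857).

φ(3) = 3 − 1 = 2.
φ(13^3) = 13^2·(13−1) = 169·12 = 2028.
φ(137) = 137 − 1 = 136.
φ(857) = 857 − 1 = 856.
φ(773842719) = 2 × 2028 × 136 × 856 = 472183296.

472183296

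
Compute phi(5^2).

20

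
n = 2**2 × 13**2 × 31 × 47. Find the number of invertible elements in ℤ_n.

430560

φ(2^2) = 2^1·(2−1) = 2·1 = 2.
φ(13^2) = 13^1·(13−1) = 13·12 = 156.
φ(31) = 31 − 1 = 30.
φ(47) = 47 − 1 = 46.
φ(984932) = 2 × 156 × 30 × 46 = 430560.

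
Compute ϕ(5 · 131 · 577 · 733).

φ(5) = 5 − 1 = 4.
φ(131) = 131 − 1 = 130.
φ(577) = 577 − 1 = 576.
φ(733) = 733 − 1 = 732.
Since φ is multiplicative, φ(277026355) = 4 · 130 · 576 · 732 = 219248640.

219248640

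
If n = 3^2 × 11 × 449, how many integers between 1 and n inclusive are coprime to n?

φ(44451) = 44451 · (1 − 1/3) · (1 − 1/11) · (1 − 1/449)
       = 44451 · 8960/14817 = 26880.

26880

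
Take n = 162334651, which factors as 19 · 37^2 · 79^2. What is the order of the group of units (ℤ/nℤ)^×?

φ(19) = 19 − 1 = 18.
φ(37^2) = 37^1·(37−1) = 37·36 = 1332.
φ(79^2) = 79^2 − 79^1 = 6241 − 79 = 6162.
Multiply: 18 · 1332 · 6162 = 147740112.

147740112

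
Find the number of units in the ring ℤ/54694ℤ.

54694 = 2 * 23 * 29 * 41.
φ(54694) = 54694 · (1 − 1/2) · (1 − 1/23) · (1 − 1/29) · (1 − 1/41)
       = 54694 · 24640/54694 = 24640.

24640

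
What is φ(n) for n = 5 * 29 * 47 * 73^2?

27078912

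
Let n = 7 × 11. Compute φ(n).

φ(77) = 77 · (1 − 1/7) · (1 − 1/11)
       = 77 · 60/77 = 60.

60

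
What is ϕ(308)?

120

Prime factorization: 308 = 2^2 * 7 * 11.
φ(308) = 308 · (1 − 1/2) · (1 − 1/7) · (1 − 1/11)
       = 308 · 60/154 = 120.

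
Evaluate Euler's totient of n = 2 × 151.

φ(2) = 2 − 1 = 1.
φ(151) = 151 − 1 = 150.
φ(302) = 1 × 150 = 150.

150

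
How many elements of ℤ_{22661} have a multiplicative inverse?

22661 = 17 · 31 · 43.
φ(17) = 17 − 1 = 16.
φ(31) = 31 − 1 = 30.
φ(43) = 43 − 1 = 42.
Since φ is multiplicative, φ(22661) = 16 · 30 · 42 = 20160.

20160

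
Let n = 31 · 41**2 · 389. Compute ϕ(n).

19089600

φ(20271179) = 20271179 · (1 − 1/31) · (1 − 1/41) · (1 − 1/389)
       = 20271179 · 465600/494419 = 19089600.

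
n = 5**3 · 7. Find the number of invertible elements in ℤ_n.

600

φ(5^3) = 5^2·(5−1) = 25·4 = 100.
φ(7) = 7 − 1 = 6.
φ(875) = 100 × 6 = 600.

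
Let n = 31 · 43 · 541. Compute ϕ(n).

680400

φ(721153) = 721153 · (1 − 1/31) · (1 − 1/43) · (1 − 1/541)
       = 721153 · 680400/721153 = 680400.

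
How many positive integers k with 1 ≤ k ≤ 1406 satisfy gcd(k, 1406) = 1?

Factor 1406: 1406 = 2 · 19 · 37.
φ(1406) = 1406 · (1 − 1/2) · (1 − 1/19) · (1 − 1/37)
       = 1406 · 648/1406 = 648.

648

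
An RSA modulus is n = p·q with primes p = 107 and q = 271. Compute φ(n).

28620

For distinct primes, φ(pq) = (p−1)(q−1) = 106 × 270 = 28620.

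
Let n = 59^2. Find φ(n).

φ(3481) = 3481 · (1 − 1/59)
       = 3481 · 58/59 = 3422.

3422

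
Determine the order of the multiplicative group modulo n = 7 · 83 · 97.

47232

φ(7) = 7 − 1 = 6.
φ(83) = 83 − 1 = 82.
φ(97) = 97 − 1 = 96.
Since φ is multiplicative, φ(56357) = 6 · 82 · 96 = 47232.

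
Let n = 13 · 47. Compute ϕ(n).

φ(13) = 13 − 1 = 12.
φ(47) = 47 − 1 = 46.
Multiply: 12 · 46 = 552.

552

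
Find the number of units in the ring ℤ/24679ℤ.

Factor 24679: 24679 = 23 × 29 × 37.
φ(24679) = 24679 · (1 − 1/23) · (1 − 1/29) · (1 − 1/37)
       = 24679 · 22176/24679 = 22176.

22176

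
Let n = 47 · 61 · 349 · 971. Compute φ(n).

φ(971566093) = 971566093 · (1 − 1/47) · (1 − 1/61) · (1 − 1/349) · (1 − 1/971)
       = 971566093 · 931665600/971566093 = 931665600.

931665600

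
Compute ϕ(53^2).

φ(53^2) = 53^1·(53−1) = 53·52 = 2756.

2756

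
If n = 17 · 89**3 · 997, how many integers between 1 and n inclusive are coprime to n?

11108156928

φ(17) = 17 − 1 = 16.
φ(89^3) = 89^3 − 89^2 = 704969 − 7921 = 697048.
φ(997) = 997 − 1 = 996.
Since φ is multiplicative, φ(11948519581) = 16 · 697048 · 996 = 11108156928.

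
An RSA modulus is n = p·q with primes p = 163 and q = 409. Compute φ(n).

For distinct primes, φ(pq) = (p−1)(q−1) = 162 × 408 = 66096.

66096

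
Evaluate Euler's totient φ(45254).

19360

45254 = 2 × 11**3 × 17.
φ(45254) = 45254 · (1 − 1/2) · (1 − 1/11) · (1 − 1/17)
       = 45254 · 160/374 = 19360.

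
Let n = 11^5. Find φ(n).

146410

φ(161051) = 161051 · (1 − 1/11)
       = 161051 · 10/11 = 146410.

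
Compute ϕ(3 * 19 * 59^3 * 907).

6585105168

φ(10617888921) = 10617888921 · (1 − 1/3) · (1 − 1/19) · (1 − 1/59) · (1 − 1/907)
       = 10617888921 · 1891728/3050241 = 6585105168.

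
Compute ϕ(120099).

First factor: 120099 = 3 · 7^2 · 19 · 43.
φ(3) = 3 − 1 = 2.
φ(7^2) = 7^2 − 7^1 = 49 − 7 = 42.
φ(19) = 19 − 1 = 18.
φ(43) = 43 − 1 = 42.
Multiply: 2 · 42 · 18 · 42 = 63504.

63504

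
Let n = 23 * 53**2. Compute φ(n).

60632

φ(23) = 23 − 1 = 22.
φ(53^2) = 53^2 − 53^1 = 2809 − 53 = 2756.
Multiply: 22 · 2756 = 60632.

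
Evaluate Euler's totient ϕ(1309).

960

First factor: 1309 = 7 * 11 * 17.
φ(1309) = 1309 · (1 − 1/7) · (1 − 1/11) · (1 − 1/17)
       = 1309 · 960/1309 = 960.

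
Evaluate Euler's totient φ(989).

924

Prime factorization: 989 = 23 × 43.
φ(989) = 989 · (1 − 1/23) · (1 − 1/43)
       = 989 · 924/989 = 924.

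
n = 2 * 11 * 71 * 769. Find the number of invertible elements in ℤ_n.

537600

φ(1201178) = 1201178 · (1 − 1/2) · (1 − 1/11) · (1 − 1/71) · (1 − 1/769)
       = 1201178 · 537600/1201178 = 537600.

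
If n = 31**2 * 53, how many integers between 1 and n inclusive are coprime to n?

48360

φ(31^2) = 31^1·(31−1) = 31·30 = 930.
φ(53) = 53 − 1 = 52.
φ(50933) = 930 × 52 = 48360.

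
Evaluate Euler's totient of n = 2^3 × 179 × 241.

φ(345112) = 345112 · (1 − 1/2) · (1 − 1/179) · (1 − 1/241)
       = 345112 · 42720/86278 = 170880.

170880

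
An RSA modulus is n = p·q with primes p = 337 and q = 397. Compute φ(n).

133056

φ(337) = 337 − 1 = 336.
φ(397) = 397 − 1 = 396.
Since φ is multiplicative, φ(133789) = 336 · 396 = 133056.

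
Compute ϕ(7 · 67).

396

φ(7) = 7 − 1 = 6.
φ(67) = 67 − 1 = 66.
Multiply: 6 · 66 = 396.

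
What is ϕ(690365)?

471744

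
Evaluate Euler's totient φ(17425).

12800

17425 = 5^2 · 17 · 41.
φ(5^2) = 5^1·(5−1) = 5·4 = 20.
φ(17) = 17 − 1 = 16.
φ(41) = 41 − 1 = 40.
Since φ is multiplicative, φ(17425) = 20 · 16 · 40 = 12800.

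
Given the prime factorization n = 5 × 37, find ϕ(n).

144

φ(5) = 5 − 1 = 4.
φ(37) = 37 − 1 = 36.
Since φ is multiplicative, φ(185) = 4 · 36 = 144.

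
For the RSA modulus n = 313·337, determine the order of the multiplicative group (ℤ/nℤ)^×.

104832

φ(105481) = 105481 · (1 − 1/313) · (1 − 1/337)
       = 105481 · 104832/105481 = 104832.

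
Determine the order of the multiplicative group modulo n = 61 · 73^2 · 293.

φ(61) = 61 − 1 = 60.
φ(73^2) = 73^2 − 73^1 = 5329 − 73 = 5256.
φ(293) = 293 − 1 = 292.
Since φ is multiplicative, φ(95245217) = 60 · 5256 · 292 = 92085120.

92085120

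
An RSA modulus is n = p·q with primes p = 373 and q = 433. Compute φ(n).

160704

For distinct primes, φ(pq) = (p−1)(q−1) = 372 × 432 = 160704.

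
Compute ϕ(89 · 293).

25696

φ(26077) = 26077 · (1 − 1/89) · (1 − 1/293)
       = 26077 · 25696/26077 = 25696.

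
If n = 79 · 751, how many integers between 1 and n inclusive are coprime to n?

φ(59329) = 59329 · (1 − 1/79) · (1 − 1/751)
       = 59329 · 58500/59329 = 58500.

58500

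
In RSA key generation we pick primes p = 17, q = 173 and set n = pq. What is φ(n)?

2752

φ(2941) = 2941 · (1 − 1/17) · (1 − 1/173)
       = 2941 · 2752/2941 = 2752.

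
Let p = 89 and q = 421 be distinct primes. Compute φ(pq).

φ(n) = (p − 1)(q − 1) = (89−1)(421−1) = 88·420 = 36960.

36960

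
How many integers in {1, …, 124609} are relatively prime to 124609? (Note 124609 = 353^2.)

124256

φ(124609) = 124609 · (1 − 1/353)
       = 124609 · 352/353 = 124256.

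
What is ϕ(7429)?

6336

Factor 7429: 7429 = 17 * 19 * 23.
φ(17) = 17 − 1 = 16.
φ(19) = 19 − 1 = 18.
φ(23) = 23 − 1 = 22.
Since φ is multiplicative, φ(7429) = 16 · 18 · 22 = 6336.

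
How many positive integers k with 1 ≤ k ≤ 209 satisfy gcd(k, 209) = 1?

Prime factorization: 209 = 11 · 19.
φ(11) = 11 − 1 = 10.
φ(19) = 19 − 1 = 18.
φ(209) = 10 × 18 = 180.

180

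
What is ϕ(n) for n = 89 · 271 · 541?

φ(13048379) = 13048379 · (1 − 1/89) · (1 − 1/271) · (1 − 1/541)
       = 13048379 · 12830400/13048379 = 12830400.

12830400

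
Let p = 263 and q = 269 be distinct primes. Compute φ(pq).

φ(263) = 263 − 1 = 262.
φ(269) = 269 − 1 = 268.
Since φ is multiplicative, φ(70747) = 262 · 268 = 70216.

70216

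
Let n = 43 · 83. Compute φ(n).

3444

φ(3569) = 3569 · (1 − 1/43) · (1 − 1/83)
       = 3569 · 3444/3569 = 3444.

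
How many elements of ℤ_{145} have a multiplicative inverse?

112

145 = 5 * 29.
φ(145) = 145 · (1 − 1/5) · (1 − 1/29)
       = 145 · 112/145 = 112.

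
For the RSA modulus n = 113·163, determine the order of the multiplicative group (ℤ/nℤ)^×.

18144

φ(113) = 113 − 1 = 112.
φ(163) = 163 − 1 = 162.
φ(18419) = 112 × 162 = 18144.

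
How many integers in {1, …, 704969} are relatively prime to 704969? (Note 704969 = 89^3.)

697048

φ(89^3) = 89^2·(89−1) = 7921·88 = 697048.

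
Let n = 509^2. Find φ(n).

258572

φ(509^2) = 509^2 − 509^1 = 259081 − 509 = 258572.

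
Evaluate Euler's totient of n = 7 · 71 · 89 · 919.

33929280

φ(7) = 7 − 1 = 6.
φ(71) = 71 − 1 = 70.
φ(89) = 89 − 1 = 88.
φ(919) = 919 − 1 = 918.
φ(40650127) = 6 × 70 × 88 × 918 = 33929280.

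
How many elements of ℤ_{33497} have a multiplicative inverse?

Factor 33497: 33497 = 19 · 41 · 43.
φ(33497) = 33497 · (1 − 1/19) · (1 − 1/41) · (1 − 1/43)
       = 33497 · 30240/33497 = 30240.

30240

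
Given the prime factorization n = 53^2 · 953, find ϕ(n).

2623712

φ(53^2) = 53^2 − 53^1 = 2809 − 53 = 2756.
φ(953) = 953 − 1 = 952.
Since φ is multiplicative, φ(2676977) = 2756 · 952 = 2623712.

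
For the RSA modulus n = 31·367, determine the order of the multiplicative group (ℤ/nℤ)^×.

φ(pq) = (p−1)(q−1) = 30 · 366 = 10980.

10980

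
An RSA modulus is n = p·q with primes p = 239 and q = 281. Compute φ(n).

66640

For distinct primes, φ(pq) = (p−1)(q−1) = 238 × 280 = 66640.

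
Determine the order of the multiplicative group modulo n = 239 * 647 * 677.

103933648

φ(104686541) = 104686541 · (1 − 1/239) · (1 − 1/647) · (1 − 1/677)
       = 104686541 · 103933648/104686541 = 103933648.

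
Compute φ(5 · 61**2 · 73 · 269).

φ(365346385) = 365346385 · (1 − 1/5) · (1 − 1/61) · (1 − 1/73) · (1 − 1/269)
       = 365346385 · 4631040/5989285 = 282493440.

282493440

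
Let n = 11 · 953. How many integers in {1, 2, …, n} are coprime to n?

φ(10483) = 10483 · (1 − 1/11) · (1 − 1/953)
       = 10483 · 9520/10483 = 9520.

9520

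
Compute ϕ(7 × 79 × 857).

φ(473921) = 473921 · (1 − 1/7) · (1 − 1/79) · (1 − 1/857)
       = 473921 · 400608/473921 = 400608.

400608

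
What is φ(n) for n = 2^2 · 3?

4

φ(12) = 12 · (1 − 1/2) · (1 − 1/3)
       = 12 · 2/6 = 4.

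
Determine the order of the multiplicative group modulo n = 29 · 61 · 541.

φ(957029) = 957029 · (1 − 1/29) · (1 − 1/61) · (1 − 1/541)
       = 957029 · 907200/957029 = 907200.

907200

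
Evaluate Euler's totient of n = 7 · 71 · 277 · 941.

φ(129546529) = 129546529 · (1 − 1/7) · (1 − 1/71) · (1 − 1/277) · (1 − 1/941)
       = 129546529 · 108964800/129546529 = 108964800.

108964800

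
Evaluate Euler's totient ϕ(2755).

2755 = 5 · 19 · 29.
φ(2755) = 2755 · (1 − 1/5) · (1 − 1/19) · (1 − 1/29)
       = 2755 · 2016/2755 = 2016.

2016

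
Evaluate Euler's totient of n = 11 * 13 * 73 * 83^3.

4880718720

φ(11) = 11 − 1 = 10.
φ(13) = 13 − 1 = 12.
φ(73) = 73 − 1 = 72.
φ(83^3) = 83^2·(83−1) = 6889·82 = 564898.
φ(5968884493) = 10 × 12 × 72 × 564898 = 4880718720.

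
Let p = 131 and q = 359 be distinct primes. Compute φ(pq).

46540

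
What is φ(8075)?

First factor: 8075 = 5^2 · 17 · 19.
φ(5^2) = 5^1·(5−1) = 5·4 = 20.
φ(17) = 17 − 1 = 16.
φ(19) = 19 − 1 = 18.
Multiply: 20 · 16 · 18 = 5760.

5760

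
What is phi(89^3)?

697048

φ(89^3) = 89^2·(89−1) = 7921·88 = 697048.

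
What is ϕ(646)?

Factor 646: 646 = 2 · 17 · 19.
φ(2) = 2 − 1 = 1.
φ(17) = 17 − 1 = 16.
φ(19) = 19 − 1 = 18.
Multiply: 1 · 16 · 18 = 288.

288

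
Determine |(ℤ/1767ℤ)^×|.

First factor: 1767 = 3 × 19 × 31.
φ(3) = 3 − 1 = 2.
φ(19) = 19 − 1 = 18.
φ(31) = 31 − 1 = 30.
Multiply: 2 · 18 · 30 = 1080.

1080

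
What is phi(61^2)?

3660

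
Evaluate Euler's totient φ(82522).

82522 = 2 × 11**3 × 31.
φ(2) = 2 − 1 = 1.
φ(11^3) = 11^3 − 11^2 = 1331 − 121 = 1210.
φ(31) = 31 − 1 = 30.
φ(82522) = 1 × 1210 × 30 = 36300.

36300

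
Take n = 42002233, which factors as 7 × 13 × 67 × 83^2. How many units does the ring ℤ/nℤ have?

32342112

φ(42002233) = 42002233 · (1 − 1/7) · (1 − 1/13) · (1 − 1/67) · (1 − 1/83)
       = 42002233 · 389664/506051 = 32342112.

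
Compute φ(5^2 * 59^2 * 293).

19984480

φ(5^2) = 5^2 − 5^1 = 25 − 5 = 20.
φ(59^2) = 59^1·(59−1) = 59·58 = 3422.
φ(293) = 293 − 1 = 292.
Since φ is multiplicative, φ(25498325) = 20 · 3422 · 292 = 19984480.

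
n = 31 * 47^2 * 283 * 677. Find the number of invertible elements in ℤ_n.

φ(13119960089) = 13119960089 · (1 − 1/31) · (1 − 1/47) · (1 − 1/283) · (1 − 1/677)
       = 13119960089 · 263072160/279148087 = 12364391520.

12364391520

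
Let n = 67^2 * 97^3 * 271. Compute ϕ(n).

1078443020160

φ(67^2) = 67^2 − 67^1 = 4489 − 67 = 4422.
φ(97^3) = 97^3 − 97^2 = 912673 − 9409 = 903264.
φ(271) = 271 − 1 = 270.
φ(1110284045287) = 4422 × 903264 × 270 = 1078443020160.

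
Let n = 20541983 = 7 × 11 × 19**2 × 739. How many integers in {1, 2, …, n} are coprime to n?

φ(7) = 7 − 1 = 6.
φ(11) = 11 − 1 = 10.
φ(19^2) = 19^2 − 19^1 = 361 − 19 = 342.
φ(739) = 739 − 1 = 738.
φ(20541983) = 6 × 10 × 342 × 738 = 15143760.

15143760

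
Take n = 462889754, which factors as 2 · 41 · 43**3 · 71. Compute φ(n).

φ(2) = 2 − 1 = 1.
φ(41) = 41 − 1 = 40.
φ(43^3) = 43^2·(43−1) = 1849·42 = 77658.
φ(71) = 71 − 1 = 70.
φ(462889754) = 1 × 40 × 77658 × 70 = 217442400.

217442400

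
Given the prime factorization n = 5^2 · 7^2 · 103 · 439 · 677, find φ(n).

φ(37499588525) = 37499588525 · (1 − 1/5) · (1 − 1/7) · (1 − 1/103) · (1 − 1/439) · (1 − 1/677)
       = 37499588525 · 724823424/1071416815 = 25368819840.

25368819840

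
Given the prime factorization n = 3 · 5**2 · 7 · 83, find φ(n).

φ(43575) = 43575 · (1 − 1/3) · (1 − 1/5) · (1 − 1/7) · (1 − 1/83)
       = 43575 · 3936/8715 = 19680.

19680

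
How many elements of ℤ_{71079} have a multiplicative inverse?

71079 = 3 * 19 * 29 * 43.
φ(71079) = 71079 · (1 − 1/3) · (1 − 1/19) · (1 − 1/29) · (1 − 1/43)
       = 71079 · 42336/71079 = 42336.

42336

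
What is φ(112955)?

80640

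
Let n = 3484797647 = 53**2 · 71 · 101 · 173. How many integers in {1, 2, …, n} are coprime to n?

φ(53^2) = 53^2 − 53^1 = 2809 − 53 = 2756.
φ(71) = 71 − 1 = 70.
φ(101) = 101 − 1 = 100.
φ(173) = 173 − 1 = 172.
Since φ is multiplicative, φ(3484797647) = 2756 · 70 · 100 · 172 = 3318224000.

3318224000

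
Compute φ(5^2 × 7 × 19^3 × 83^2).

5307046560

φ(8269038925) = 8269038925 · (1 − 1/5) · (1 − 1/7) · (1 − 1/19) · (1 − 1/83)
       = 8269038925 · 35424/55195 = 5307046560.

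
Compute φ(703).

Factor 703: 703 = 19 · 37.
φ(703) = 703 · (1 − 1/19) · (1 − 1/37)
       = 703 · 648/703 = 648.

648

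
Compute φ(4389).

First factor: 4389 = 3 × 7 × 11 × 19.
φ(4389) = 4389 · (1 − 1/3) · (1 − 1/7) · (1 − 1/11) · (1 − 1/19)
       = 4389 · 2160/4389 = 2160.

2160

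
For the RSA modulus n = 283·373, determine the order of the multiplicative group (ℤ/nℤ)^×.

φ(105559) = 105559 · (1 − 1/283) · (1 − 1/373)
       = 105559 · 104904/105559 = 104904.

104904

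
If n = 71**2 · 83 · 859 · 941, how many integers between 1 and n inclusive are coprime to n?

328689160800

φ(71^2) = 71^2 − 71^1 = 5041 − 71 = 4970.
φ(83) = 83 − 1 = 82.
φ(859) = 859 − 1 = 858.
φ(941) = 941 − 1 = 940.
Multiply: 4970 · 82 · 858 · 940 = 328689160800.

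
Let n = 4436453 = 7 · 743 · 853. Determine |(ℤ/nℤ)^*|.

3793104

φ(4436453) = 4436453 · (1 − 1/7) · (1 − 1/743) · (1 − 1/853)
       = 4436453 · 3793104/4436453 = 3793104.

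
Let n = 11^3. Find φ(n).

1210

φ(11^3) = 11^2·(11−1) = 121·10 = 1210.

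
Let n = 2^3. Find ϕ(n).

φ(8) = 8 · (1 − 1/2)
       = 8 · 1/2 = 4.

4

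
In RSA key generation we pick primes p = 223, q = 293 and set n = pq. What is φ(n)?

64824

φ(pq) = (p−1)(q−1) = 222 · 292 = 64824.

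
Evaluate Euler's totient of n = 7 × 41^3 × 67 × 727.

19331231040

φ(23499510923) = 23499510923 · (1 − 1/7) · (1 − 1/41) · (1 − 1/67) · (1 − 1/727)
       = 23499510923 · 11499840/13979483 = 19331231040.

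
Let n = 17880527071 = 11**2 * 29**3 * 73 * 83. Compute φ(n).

15293013120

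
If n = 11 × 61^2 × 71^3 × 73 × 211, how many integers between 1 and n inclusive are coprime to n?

φ(225648638136823) = 225648638136823 · (1 − 1/11) · (1 − 1/61) · (1 − 1/71) · (1 − 1/73) · (1 − 1/211)
       = 225648638136823 · 635040000/733814323 = 195275435040000.

195275435040000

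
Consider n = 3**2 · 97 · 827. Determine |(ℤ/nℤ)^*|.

475776

φ(3^2) = 3^1·(3−1) = 3·2 = 6.
φ(97) = 97 − 1 = 96.
φ(827) = 827 − 1 = 826.
φ(721971) = 6 × 96 × 826 = 475776.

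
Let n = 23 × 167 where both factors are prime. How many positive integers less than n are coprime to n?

3652

φ(pq) = (p−1)(q−1) = 22 · 166 = 3652.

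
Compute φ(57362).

25872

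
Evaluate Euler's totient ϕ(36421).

27720

First factor: 36421 = 7 · 11^2 · 43.
φ(7) = 7 − 1 = 6.
φ(11^2) = 11^2 − 11^1 = 121 − 11 = 110.
φ(43) = 43 − 1 = 42.
φ(36421) = 6 × 110 × 42 = 27720.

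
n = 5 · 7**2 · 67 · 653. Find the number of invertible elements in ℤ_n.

φ(5) = 5 − 1 = 4.
φ(7^2) = 7^2 − 7^1 = 49 − 7 = 42.
φ(67) = 67 − 1 = 66.
φ(653) = 653 − 1 = 652.
Since φ is multiplicative, φ(10718995) = 4 · 42 · 66 · 652 = 7229376.

7229376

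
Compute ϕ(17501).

15120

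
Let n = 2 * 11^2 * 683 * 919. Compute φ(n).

68868360

φ(151897834) = 151897834 · (1 − 1/2) · (1 − 1/11) · (1 − 1/683) · (1 − 1/919)
       = 151897834 · 6260760/13808894 = 68868360.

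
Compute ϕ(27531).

First factor: 27531 = 3**2 · 7 · 19 · 23.
φ(3^2) = 3^2 − 3^1 = 9 − 3 = 6.
φ(7) = 7 − 1 = 6.
φ(19) = 19 − 1 = 18.
φ(23) = 23 − 1 = 22.
φ(27531) = 6 × 6 × 18 × 22 = 14256.

14256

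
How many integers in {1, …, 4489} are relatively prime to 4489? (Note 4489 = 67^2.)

4422

φ(4489) = 4489 · (1 − 1/67)
       = 4489 · 66/67 = 4422.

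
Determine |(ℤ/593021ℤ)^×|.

Prime factorization: 593021 = 11^2 · 13^2 · 29.
φ(593021) = 593021 · (1 − 1/11) · (1 − 1/13) · (1 − 1/29)
       = 593021 · 3360/4147 = 480480.

480480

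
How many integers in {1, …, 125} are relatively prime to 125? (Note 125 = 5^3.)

φ(125) = 125 · (1 − 1/5)
       = 125 · 4/5 = 100.

100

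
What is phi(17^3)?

φ(4913) = 4913 · (1 − 1/17)
       = 4913 · 16/17 = 4624.

4624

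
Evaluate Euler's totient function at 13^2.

156

φ(13^2) = 13^2 − 13^1 = 169 − 13 = 156.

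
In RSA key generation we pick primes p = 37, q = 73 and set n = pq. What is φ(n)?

φ(2701) = 2701 · (1 − 1/37) · (1 − 1/73)
       = 2701 · 2592/2701 = 2592.

2592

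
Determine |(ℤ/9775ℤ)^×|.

First factor: 9775 = 5^2 × 17 × 23.
φ(9775) = 9775 · (1 − 1/5) · (1 − 1/17) · (1 − 1/23)
       = 9775 · 1408/1955 = 7040.

7040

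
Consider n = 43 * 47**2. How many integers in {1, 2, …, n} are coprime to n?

φ(94987) = 94987 · (1 − 1/43) · (1 − 1/47)
       = 94987 · 1932/2021 = 90804.

90804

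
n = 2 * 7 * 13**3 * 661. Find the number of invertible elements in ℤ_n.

φ(20331038) = 20331038 · (1 − 1/2) · (1 − 1/7) · (1 − 1/13) · (1 − 1/661)
       = 20331038 · 47520/120302 = 8030880.

8030880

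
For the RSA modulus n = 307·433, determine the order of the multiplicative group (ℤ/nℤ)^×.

φ(pq) = (p−1)(q−1) = 306 · 432 = 132192.

132192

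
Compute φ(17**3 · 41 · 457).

84341760

φ(17^3) = 17^3 − 17^2 = 4913 − 289 = 4624.
φ(41) = 41 − 1 = 40.
φ(457) = 457 − 1 = 456.
φ(92054881) = 4624 × 40 × 456 = 84341760.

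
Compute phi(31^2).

φ(31^2) = 31^1·(31−1) = 31·30 = 930.

930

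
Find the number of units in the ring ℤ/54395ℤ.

36960

54395 = 5 · 11 · 23 · 43.
φ(54395) = 54395 · (1 − 1/5) · (1 − 1/11) · (1 − 1/23) · (1 − 1/43)
       = 54395 · 36960/54395 = 36960.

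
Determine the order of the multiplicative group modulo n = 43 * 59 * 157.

φ(398309) = 398309 · (1 − 1/43) · (1 − 1/59) · (1 − 1/157)
       = 398309 · 380016/398309 = 380016.

380016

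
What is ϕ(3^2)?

φ(3^2) = 3^1·(3−1) = 3·2 = 6.

6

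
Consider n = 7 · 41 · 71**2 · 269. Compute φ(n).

319670400

φ(389180323) = 389180323 · (1 − 1/7) · (1 − 1/41) · (1 − 1/71) · (1 − 1/269)
       = 389180323 · 4502400/5481413 = 319670400.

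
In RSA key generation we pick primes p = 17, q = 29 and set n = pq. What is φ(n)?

For distinct primes, φ(pq) = (p−1)(q−1) = 16 × 28 = 448.

448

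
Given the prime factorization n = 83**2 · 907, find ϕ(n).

φ(83^2) = 83^1·(83−1) = 83·82 = 6806.
φ(907) = 907 − 1 = 906.
Multiply: 6806 · 906 = 6166236.

6166236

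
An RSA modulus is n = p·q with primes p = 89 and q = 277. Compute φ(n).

24288

φ(89) = 89 − 1 = 88.
φ(277) = 277 − 1 = 276.
Multiply: 88 · 276 = 24288.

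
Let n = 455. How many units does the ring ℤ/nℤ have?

288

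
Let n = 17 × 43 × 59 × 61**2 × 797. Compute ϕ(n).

113551119360

φ(127904958173) = 127904958173 · (1 − 1/17) · (1 − 1/43) · (1 − 1/59) · (1 − 1/61) · (1 − 1/797)
       = 127904958173 · 1861493760/2096802593 = 113551119360.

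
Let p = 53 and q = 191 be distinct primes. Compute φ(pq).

9880

φ(n) = (p − 1)(q − 1) = (53−1)(191−1) = 52·190 = 9880.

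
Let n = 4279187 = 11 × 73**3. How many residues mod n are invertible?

3836880

φ(11) = 11 − 1 = 10.
φ(73^3) = 73^3 − 73^2 = 389017 − 5329 = 383688.
Since φ is multiplicative, φ(4279187) = 10 · 383688 = 3836880.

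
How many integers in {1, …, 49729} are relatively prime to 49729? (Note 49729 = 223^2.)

φ(223^2) = 223^1·(223−1) = 223·222 = 49506.

49506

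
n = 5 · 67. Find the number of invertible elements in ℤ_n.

φ(5) = 5 − 1 = 4.
φ(67) = 67 − 1 = 66.
Since φ is multiplicative, φ(335) = 4 · 66 = 264.

264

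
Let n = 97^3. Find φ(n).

φ(97^3) = 97^2·(97−1) = 9409·96 = 903264.

903264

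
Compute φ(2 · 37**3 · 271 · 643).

8542888560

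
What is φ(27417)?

27417 = 3 × 13 × 19 × 37.
φ(3) = 3 − 1 = 2.
φ(13) = 13 − 1 = 12.
φ(19) = 19 − 1 = 18.
φ(37) = 37 − 1 = 36.
φ(27417) = 2 × 12 × 18 × 36 = 15552.

15552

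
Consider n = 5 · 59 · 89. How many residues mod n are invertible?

φ(26255) = 26255 · (1 − 1/5) · (1 − 1/59) · (1 − 1/89)
       = 26255 · 20416/26255 = 20416.

20416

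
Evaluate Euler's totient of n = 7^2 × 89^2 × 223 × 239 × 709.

12305100310272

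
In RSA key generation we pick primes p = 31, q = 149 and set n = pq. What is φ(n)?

4440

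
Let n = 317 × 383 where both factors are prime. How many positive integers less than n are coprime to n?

For distinct primes, φ(pq) = (p−1)(q−1) = 316 × 382 = 120712.

120712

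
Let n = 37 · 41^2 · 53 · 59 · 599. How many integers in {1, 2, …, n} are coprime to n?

φ(37) = 37 − 1 = 36.
φ(41^2) = 41^2 − 41^1 = 1681 − 41 = 1640.
φ(53) = 53 − 1 = 52.
φ(59) = 59 − 1 = 58.
φ(599) = 599 − 1 = 598.
Multiply: 36 · 1640 · 52 · 58 · 598 = 106482654720.

106482654720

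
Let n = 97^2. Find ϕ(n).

φ(97^2) = 97^1·(97−1) = 97·96 = 9312.

9312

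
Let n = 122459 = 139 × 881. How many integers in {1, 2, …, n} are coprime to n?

121440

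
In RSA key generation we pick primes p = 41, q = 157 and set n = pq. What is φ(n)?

For distinct primes, φ(pq) = (p−1)(q−1) = 40 × 156 = 6240.

6240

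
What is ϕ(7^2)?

42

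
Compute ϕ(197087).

First factor: 197087 = 11 · 19 · 23 · 41.
φ(11) = 11 − 1 = 10.
φ(19) = 19 − 1 = 18.
φ(23) = 23 − 1 = 22.
φ(41) = 41 − 1 = 40.
φ(197087) = 10 × 18 × 22 × 40 = 158400.

158400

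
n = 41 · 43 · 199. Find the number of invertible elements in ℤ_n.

φ(350837) = 350837 · (1 − 1/41) · (1 − 1/43) · (1 − 1/199)
       = 350837 · 332640/350837 = 332640.

332640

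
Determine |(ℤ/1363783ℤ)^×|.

1209600

Factor 1363783: 1363783 = 29 × 31 × 37 × 41.
φ(29) = 29 − 1 = 28.
φ(31) = 31 − 1 = 30.
φ(37) = 37 − 1 = 36.
φ(41) = 41 − 1 = 40.
φ(1363783) = 28 × 30 × 36 × 40 = 1209600.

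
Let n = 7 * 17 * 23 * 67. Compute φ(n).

139392

φ(7) = 7 − 1 = 6.
φ(17) = 17 − 1 = 16.
φ(23) = 23 − 1 = 22.
φ(67) = 67 − 1 = 66.
φ(183379) = 6 × 16 × 22 × 66 = 139392.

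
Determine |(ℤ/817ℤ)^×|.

756

Factor 817: 817 = 19 · 43.
φ(817) = 817 · (1 − 1/19) · (1 − 1/43)
       = 817 · 756/817 = 756.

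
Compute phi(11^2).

110

φ(121) = 121 · (1 − 1/11)
       = 121 · 10/11 = 110.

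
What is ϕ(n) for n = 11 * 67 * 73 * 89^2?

φ(426157721) = 426157721 · (1 − 1/11) · (1 − 1/67) · (1 − 1/73) · (1 − 1/89)
       = 426157721 · 4181760/4788289 = 372176640.

372176640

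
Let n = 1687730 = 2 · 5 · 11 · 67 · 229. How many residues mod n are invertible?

φ(2) = 2 − 1 = 1.
φ(5) = 5 − 1 = 4.
φ(11) = 11 − 1 = 10.
φ(67) = 67 − 1 = 66.
φ(229) = 229 − 1 = 228.
φ(1687730) = 1 × 4 × 10 × 66 × 228 = 601920.

601920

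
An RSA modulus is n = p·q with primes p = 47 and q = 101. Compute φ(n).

For distinct primes, φ(pq) = (p−1)(q−1) = 46 × 100 = 4600.

4600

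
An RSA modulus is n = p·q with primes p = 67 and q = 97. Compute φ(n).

φ(67) = 67 − 1 = 66.
φ(97) = 97 − 1 = 96.
φ(6499) = 66 × 96 = 6336.

6336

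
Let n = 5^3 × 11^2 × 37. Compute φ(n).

396000

φ(5^3) = 5^2·(5−1) = 25·4 = 100.
φ(11^2) = 11^1·(11−1) = 11·10 = 110.
φ(37) = 37 − 1 = 36.
φ(559625) = 100 × 110 × 36 = 396000.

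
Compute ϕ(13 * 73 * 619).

φ(587431) = 587431 · (1 − 1/13) · (1 − 1/73) · (1 − 1/619)
       = 587431 · 533952/587431 = 533952.

533952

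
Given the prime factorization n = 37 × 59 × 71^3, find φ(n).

φ(37) = 37 − 1 = 36.
φ(59) = 59 − 1 = 58.
φ(71^3) = 71^2·(71−1) = 5041·70 = 352870.
Multiply: 36 · 58 · 352870 = 736792560.

736792560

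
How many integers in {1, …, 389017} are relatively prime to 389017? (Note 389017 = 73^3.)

φ(389017) = 389017 · (1 − 1/73)
       = 389017 · 72/73 = 383688.

383688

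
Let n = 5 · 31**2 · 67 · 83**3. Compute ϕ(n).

φ(5) = 5 − 1 = 4.
φ(31^2) = 31^2 − 31^1 = 961 − 31 = 930.
φ(67) = 67 − 1 = 66.
φ(83^3) = 83^3 − 83^2 = 571787 − 6889 = 564898.
Multiply: 4 · 930 · 66 · 564898 = 138693756960.

138693756960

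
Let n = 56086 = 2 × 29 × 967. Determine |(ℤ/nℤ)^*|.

φ(56086) = 56086 · (1 − 1/2) · (1 − 1/29) · (1 − 1/967)
       = 56086 · 27048/56086 = 27048.

27048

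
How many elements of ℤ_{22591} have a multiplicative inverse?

First factor: 22591 = 19 · 29 · 41.
φ(19) = 19 − 1 = 18.
φ(29) = 29 − 1 = 28.
φ(41) = 41 − 1 = 40.
φ(22591) = 18 × 28 × 40 = 20160.

20160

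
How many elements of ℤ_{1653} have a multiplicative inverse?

First factor: 1653 = 3 × 19 × 29.
φ(3) = 3 − 1 = 2.
φ(19) = 19 − 1 = 18.
φ(29) = 29 − 1 = 28.
φ(1653) = 2 × 18 × 28 = 1008.

1008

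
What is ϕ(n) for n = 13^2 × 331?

51480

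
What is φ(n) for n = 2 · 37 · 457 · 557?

φ(2) = 2 − 1 = 1.
φ(37) = 37 − 1 = 36.
φ(457) = 457 − 1 = 456.
φ(557) = 557 − 1 = 556.
φ(18836626) = 1 × 36 × 456 × 556 = 9127296.

9127296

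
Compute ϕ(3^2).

φ(9) = 9 · (1 − 1/3)
       = 9 · 2/3 = 6.

6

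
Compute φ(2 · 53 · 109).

5616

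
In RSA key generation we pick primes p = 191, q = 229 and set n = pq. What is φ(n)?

43320

φ(43739) = 43739 · (1 − 1/191) · (1 − 1/229)
       = 43739 · 43320/43739 = 43320.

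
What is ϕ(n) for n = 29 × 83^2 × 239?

φ(47747659) = 47747659 · (1 − 1/29) · (1 − 1/83) · (1 − 1/239)
       = 47747659 · 546448/575273 = 45355184.

45355184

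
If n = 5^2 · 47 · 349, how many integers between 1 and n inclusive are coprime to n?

320160

φ(5^2) = 5^1·(5−1) = 5·4 = 20.
φ(47) = 47 − 1 = 46.
φ(349) = 349 − 1 = 348.
φ(410075) = 20 × 46 × 348 = 320160.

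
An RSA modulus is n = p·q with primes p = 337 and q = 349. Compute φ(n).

φ(337) = 337 − 1 = 336.
φ(349) = 349 − 1 = 348.
Multiply: 336 · 348 = 116928.

116928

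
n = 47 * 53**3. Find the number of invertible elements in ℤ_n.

φ(6997219) = 6997219 · (1 − 1/47) · (1 − 1/53)
       = 6997219 · 2392/2491 = 6719128.

6719128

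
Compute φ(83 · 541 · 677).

φ(83) = 83 − 1 = 82.
φ(541) = 541 − 1 = 540.
φ(677) = 677 − 1 = 676.
φ(30399331) = 82 × 540 × 676 = 29933280.

29933280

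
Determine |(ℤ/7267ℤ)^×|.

6552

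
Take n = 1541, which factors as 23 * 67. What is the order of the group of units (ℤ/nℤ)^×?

1452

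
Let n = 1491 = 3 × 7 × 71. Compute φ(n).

840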